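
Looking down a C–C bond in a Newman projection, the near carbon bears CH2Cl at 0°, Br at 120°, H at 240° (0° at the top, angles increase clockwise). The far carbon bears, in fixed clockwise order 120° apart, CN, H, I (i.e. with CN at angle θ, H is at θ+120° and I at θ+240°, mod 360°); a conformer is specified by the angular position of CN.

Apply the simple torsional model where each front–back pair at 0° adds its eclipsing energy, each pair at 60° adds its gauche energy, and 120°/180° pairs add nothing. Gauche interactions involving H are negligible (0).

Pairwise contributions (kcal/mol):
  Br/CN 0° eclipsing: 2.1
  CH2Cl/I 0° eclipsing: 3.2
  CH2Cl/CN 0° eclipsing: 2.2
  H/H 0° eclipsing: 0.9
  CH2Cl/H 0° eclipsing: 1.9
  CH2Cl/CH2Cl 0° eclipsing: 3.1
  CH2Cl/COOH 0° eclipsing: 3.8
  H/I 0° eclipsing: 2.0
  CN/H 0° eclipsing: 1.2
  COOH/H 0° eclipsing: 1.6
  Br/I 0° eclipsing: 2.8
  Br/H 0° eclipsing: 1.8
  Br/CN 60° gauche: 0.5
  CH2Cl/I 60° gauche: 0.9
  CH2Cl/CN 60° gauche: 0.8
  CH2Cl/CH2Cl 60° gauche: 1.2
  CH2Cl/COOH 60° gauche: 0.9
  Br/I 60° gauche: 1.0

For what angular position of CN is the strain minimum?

CN at 0° (eclipsed): CH2Cl(0°)/CN(0°) eclipsed 2.2; Br(120°)/H(120°) eclipsed 1.8; H(240°)/I(240°) eclipsed 2.0 → 6.0 kcal/mol.
CN at 60° (staggered): CH2Cl(0°)/CN(60°) gauche 0.8; CH2Cl(0°)/I(300°) gauche 0.9; Br(120°)/CN(60°) gauche 0.5 → 2.2 kcal/mol.
CN at 120° (eclipsed): CH2Cl(0°)/I(0°) eclipsed 3.2; Br(120°)/CN(120°) eclipsed 2.1; H(240°)/H(240°) eclipsed 0.9 → 6.2 kcal/mol.
CN at 180° (staggered): CH2Cl(0°)/I(60°) gauche 0.9; Br(120°)/CN(180°) gauche 0.5; Br(120°)/I(60°) gauche 1.0 → 2.4 kcal/mol.
CN at 240° (eclipsed): CH2Cl(0°)/H(0°) eclipsed 1.9; Br(120°)/I(120°) eclipsed 2.8; H(240°)/CN(240°) eclipsed 1.2 → 5.9 kcal/mol.
CN at 300° (staggered): CH2Cl(0°)/CN(300°) gauche 0.8; Br(120°)/I(180°) gauche 1.0 → 1.8 kcal/mol.
The minimum (1.8 kcal/mol) occurs with CN at 300°.

300°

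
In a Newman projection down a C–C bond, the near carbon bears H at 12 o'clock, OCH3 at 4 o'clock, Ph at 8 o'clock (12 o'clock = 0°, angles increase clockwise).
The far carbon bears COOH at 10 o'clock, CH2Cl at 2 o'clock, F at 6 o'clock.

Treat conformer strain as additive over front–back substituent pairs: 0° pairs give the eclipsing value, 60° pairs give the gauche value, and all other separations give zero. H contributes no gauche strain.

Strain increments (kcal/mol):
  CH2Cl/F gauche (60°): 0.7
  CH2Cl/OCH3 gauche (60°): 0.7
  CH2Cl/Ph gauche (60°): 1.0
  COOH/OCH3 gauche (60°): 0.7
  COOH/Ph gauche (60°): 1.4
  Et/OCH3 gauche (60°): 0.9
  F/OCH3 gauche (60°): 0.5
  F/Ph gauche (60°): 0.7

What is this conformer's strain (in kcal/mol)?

This conformer (staggered): OCH3(120°)/CH2Cl(60°) gauche 0.7; OCH3(120°)/F(180°) gauche 0.5; Ph(240°)/COOH(300°) gauche 1.4; Ph(240°)/F(180°) gauche 0.7 → 3.3 kcal/mol.

3.3 kcal/mol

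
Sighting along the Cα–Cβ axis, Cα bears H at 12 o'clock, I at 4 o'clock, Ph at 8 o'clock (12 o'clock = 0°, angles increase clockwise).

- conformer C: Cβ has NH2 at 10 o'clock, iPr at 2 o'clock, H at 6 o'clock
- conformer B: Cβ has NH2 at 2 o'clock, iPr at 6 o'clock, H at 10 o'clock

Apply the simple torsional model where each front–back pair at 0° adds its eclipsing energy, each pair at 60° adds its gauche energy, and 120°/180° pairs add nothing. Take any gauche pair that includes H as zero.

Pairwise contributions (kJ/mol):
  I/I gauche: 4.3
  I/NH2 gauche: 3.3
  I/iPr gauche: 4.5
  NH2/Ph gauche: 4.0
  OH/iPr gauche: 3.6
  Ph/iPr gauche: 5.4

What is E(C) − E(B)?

C is staggered. I at 120° is gauche with iPr at 60° (4.5); Ph at 240° is gauche with NH2 at 300° (4.0). Total 8.5 kJ/mol.
B is staggered. I at 120° is gauche with NH2 at 60° (3.3); I at 120° is gauche with iPr at 180° (4.5); Ph at 240° is gauche with iPr at 180° (5.4). Total 13.2 kJ/mol.
E(C) − E(B) = 8.5 − 13.2 = -4.7 kJ/mol.

-4.7 kJ/mol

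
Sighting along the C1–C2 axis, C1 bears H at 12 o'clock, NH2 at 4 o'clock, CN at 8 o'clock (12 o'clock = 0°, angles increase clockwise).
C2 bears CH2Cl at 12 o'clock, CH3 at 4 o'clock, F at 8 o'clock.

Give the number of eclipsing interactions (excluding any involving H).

Non-H eclipsing pairs: NH2(120°)/CH3(120°); CN(240°)/F(240°) — 2 interactions.

2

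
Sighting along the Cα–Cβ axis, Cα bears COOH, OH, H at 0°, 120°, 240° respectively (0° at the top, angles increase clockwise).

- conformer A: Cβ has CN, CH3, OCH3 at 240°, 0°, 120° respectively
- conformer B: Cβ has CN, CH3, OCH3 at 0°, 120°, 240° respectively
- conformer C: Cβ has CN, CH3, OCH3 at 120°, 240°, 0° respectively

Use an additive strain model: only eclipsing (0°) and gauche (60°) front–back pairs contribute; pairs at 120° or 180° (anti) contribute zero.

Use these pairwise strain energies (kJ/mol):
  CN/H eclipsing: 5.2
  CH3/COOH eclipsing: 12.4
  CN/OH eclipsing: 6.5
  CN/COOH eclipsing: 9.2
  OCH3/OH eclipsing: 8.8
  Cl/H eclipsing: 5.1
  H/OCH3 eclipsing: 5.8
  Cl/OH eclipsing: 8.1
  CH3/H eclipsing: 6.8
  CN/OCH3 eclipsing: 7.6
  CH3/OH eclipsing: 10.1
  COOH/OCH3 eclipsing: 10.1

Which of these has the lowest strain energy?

C

A (eclipsed): COOH–CH3 eclipsed, OH–OCH3 eclipsed, H–CN eclipsed; 12.4 + 8.8 + 5.2 = 26.4 kJ/mol.
B (eclipsed): COOH–CN eclipsed, OH–CH3 eclipsed, H–OCH3 eclipsed; 9.2 + 10.1 + 5.8 = 25.1 kJ/mol.
C (eclipsed): COOH–OCH3 eclipsed, OH–CN eclipsed, H–CH3 eclipsed; 10.1 + 6.5 + 6.8 = 23.4 kJ/mol.
C has the lowest total (23.4 kJ/mol).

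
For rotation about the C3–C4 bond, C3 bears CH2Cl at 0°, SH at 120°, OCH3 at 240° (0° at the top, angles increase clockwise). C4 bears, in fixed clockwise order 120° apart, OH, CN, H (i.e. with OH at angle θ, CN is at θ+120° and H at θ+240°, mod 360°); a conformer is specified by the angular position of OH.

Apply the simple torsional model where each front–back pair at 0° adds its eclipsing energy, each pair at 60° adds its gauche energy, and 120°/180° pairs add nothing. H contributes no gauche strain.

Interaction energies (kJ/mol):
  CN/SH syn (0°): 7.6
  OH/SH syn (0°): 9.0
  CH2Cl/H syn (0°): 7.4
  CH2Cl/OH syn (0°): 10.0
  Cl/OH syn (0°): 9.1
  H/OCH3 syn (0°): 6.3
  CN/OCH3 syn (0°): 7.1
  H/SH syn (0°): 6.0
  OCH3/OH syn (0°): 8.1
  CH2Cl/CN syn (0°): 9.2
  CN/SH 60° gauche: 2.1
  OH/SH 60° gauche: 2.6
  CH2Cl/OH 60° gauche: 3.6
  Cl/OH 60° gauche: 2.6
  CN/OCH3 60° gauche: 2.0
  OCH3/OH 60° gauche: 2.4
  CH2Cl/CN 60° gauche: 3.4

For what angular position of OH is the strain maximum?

OH at 0° (eclipsed): CH2Cl–OH eclipsed, SH–CN eclipsed, OCH3–H eclipsed; 10.0 + 7.6 + 6.3 = 23.9 kJ/mol.
OH at 60° (staggered): CH2Cl–OH gauche, SH–OH gauche, SH–CN gauche, OCH3–CN gauche; 3.6 + 2.6 + 2.1 + 2.0 = 10.3 kJ/mol.
OH at 120° (eclipsed): CH2Cl–H eclipsed, SH–OH eclipsed, OCH3–CN eclipsed; 7.4 + 9.0 + 7.1 = 23.5 kJ/mol.
OH at 180° (staggered): CH2Cl–CN gauche, SH–OH gauche, OCH3–OH gauche, OCH3–CN gauche; 3.4 + 2.6 + 2.4 + 2.0 = 10.4 kJ/mol.
OH at 240° (eclipsed): CH2Cl–CN eclipsed, SH–H eclipsed, OCH3–OH eclipsed; 9.2 + 6.0 + 8.1 = 23.3 kJ/mol.
OH at 300° (staggered): CH2Cl–OH gauche, CH2Cl–CN gauche, SH–CN gauche, OCH3–OH gauche; 3.6 + 3.4 + 2.1 + 2.4 = 11.5 kJ/mol.
The maximum (23.9 kJ/mol) occurs with OH at 0°.

0°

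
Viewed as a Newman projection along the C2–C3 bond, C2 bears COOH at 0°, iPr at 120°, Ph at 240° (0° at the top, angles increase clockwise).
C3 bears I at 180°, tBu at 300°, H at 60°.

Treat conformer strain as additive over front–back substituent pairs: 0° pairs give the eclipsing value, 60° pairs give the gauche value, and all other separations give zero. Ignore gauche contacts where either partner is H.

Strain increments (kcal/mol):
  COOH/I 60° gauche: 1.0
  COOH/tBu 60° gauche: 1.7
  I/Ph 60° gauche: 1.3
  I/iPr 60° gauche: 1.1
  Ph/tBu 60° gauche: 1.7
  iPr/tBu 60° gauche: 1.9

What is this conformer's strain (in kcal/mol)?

5.8 kcal/mol

This conformer (staggered): COOH–tBu gauche, iPr–I gauche, Ph–I gauche, Ph–tBu gauche; 1.7 + 1.1 + 1.3 + 1.7 = 5.8 kcal/mol.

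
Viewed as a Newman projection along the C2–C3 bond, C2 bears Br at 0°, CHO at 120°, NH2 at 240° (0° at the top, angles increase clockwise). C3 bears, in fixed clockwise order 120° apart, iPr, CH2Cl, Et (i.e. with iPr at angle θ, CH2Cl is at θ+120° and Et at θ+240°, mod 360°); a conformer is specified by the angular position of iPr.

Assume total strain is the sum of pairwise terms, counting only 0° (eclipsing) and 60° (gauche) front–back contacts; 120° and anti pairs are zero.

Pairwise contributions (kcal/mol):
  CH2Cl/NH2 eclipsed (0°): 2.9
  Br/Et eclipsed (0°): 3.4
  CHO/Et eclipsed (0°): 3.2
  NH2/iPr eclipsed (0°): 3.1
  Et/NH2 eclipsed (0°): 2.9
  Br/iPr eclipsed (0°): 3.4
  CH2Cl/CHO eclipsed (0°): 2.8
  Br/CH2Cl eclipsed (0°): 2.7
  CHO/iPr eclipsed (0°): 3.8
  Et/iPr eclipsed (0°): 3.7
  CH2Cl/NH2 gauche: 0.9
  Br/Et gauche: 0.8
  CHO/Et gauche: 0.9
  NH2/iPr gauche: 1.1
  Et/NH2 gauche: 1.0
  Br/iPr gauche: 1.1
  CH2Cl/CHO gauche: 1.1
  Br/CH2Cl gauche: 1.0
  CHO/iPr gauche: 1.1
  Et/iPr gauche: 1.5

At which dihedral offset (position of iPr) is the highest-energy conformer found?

120°

iPr at 0° (eclipsed): Br(0°)/iPr(0°) eclipsed 3.4; CHO(120°)/CH2Cl(120°) eclipsed 2.8; NH2(240°)/Et(240°) eclipsed 2.9 → 9.1 kcal/mol.
iPr at 60° (staggered): Br(0°)/iPr(60°) gauche 1.1; Br(0°)/Et(300°) gauche 0.8; CHO(120°)/iPr(60°) gauche 1.1; CHO(120°)/CH2Cl(180°) gauche 1.1; NH2(240°)/CH2Cl(180°) gauche 0.9; NH2(240°)/Et(300°) gauche 1.0 → 6.0 kcal/mol.
iPr at 120° (eclipsed): Br(0°)/Et(0°) eclipsed 3.4; CHO(120°)/iPr(120°) eclipsed 3.8; NH2(240°)/CH2Cl(240°) eclipsed 2.9 → 10.1 kcal/mol.
iPr at 180° (staggered): Br(0°)/CH2Cl(300°) gauche 1.0; Br(0°)/Et(60°) gauche 0.8; CHO(120°)/iPr(180°) gauche 1.1; CHO(120°)/Et(60°) gauche 0.9; NH2(240°)/iPr(180°) gauche 1.1; NH2(240°)/CH2Cl(300°) gauche 0.9 → 5.8 kcal/mol.
iPr at 240° (eclipsed): Br(0°)/CH2Cl(0°) eclipsed 2.7; CHO(120°)/Et(120°) eclipsed 3.2; NH2(240°)/iPr(240°) eclipsed 3.1 → 9.0 kcal/mol.
iPr at 300° (staggered): Br(0°)/iPr(300°) gauche 1.1; Br(0°)/CH2Cl(60°) gauche 1.0; CHO(120°)/CH2Cl(60°) gauche 1.1; CHO(120°)/Et(180°) gauche 0.9; NH2(240°)/iPr(300°) gauche 1.1; NH2(240°)/Et(180°) gauche 1.0 → 6.2 kcal/mol.
The maximum (10.1 kcal/mol) occurs with iPr at 120°.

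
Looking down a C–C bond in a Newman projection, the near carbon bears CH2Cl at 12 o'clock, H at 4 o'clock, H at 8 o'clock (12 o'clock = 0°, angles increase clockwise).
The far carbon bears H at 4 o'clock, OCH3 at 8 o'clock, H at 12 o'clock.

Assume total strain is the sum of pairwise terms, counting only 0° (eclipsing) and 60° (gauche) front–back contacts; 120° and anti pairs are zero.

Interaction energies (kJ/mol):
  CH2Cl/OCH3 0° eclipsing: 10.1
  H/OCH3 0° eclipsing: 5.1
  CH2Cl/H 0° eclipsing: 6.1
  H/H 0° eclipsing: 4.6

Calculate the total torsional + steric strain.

This conformer (eclipsed): CH2Cl(0°)/H(0°) eclipsed 6.1; H(120°)/H(120°) eclipsed 4.6; H(240°)/OCH3(240°) eclipsed 5.1 → 15.8 kJ/mol.

15.8 kJ/mol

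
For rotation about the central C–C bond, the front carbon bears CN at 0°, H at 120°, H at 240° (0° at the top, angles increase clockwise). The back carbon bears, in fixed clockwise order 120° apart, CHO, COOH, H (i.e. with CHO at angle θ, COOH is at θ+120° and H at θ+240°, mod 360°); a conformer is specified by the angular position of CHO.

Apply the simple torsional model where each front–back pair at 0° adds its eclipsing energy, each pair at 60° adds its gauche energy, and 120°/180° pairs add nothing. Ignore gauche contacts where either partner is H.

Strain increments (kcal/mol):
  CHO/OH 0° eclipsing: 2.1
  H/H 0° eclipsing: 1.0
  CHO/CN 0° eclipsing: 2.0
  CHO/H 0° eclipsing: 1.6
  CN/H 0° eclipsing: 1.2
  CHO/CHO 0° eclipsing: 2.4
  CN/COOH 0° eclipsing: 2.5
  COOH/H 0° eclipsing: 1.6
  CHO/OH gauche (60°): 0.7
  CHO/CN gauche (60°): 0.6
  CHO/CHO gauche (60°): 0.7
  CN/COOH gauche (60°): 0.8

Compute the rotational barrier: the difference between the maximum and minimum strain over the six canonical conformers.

4.5 kcal/mol

CHO at 0° (eclipsed): CN–CHO eclipsed, H–COOH eclipsed, H–H eclipsed; 2.0 + 1.6 + 1.0 = 4.6 kcal/mol.
CHO at 60° (staggered): CN–CHO gauche; 0.6 = 0.6 kcal/mol.
CHO at 120° (eclipsed): CN–H eclipsed, H–CHO eclipsed, H–COOH eclipsed; 1.2 + 1.6 + 1.6 = 4.4 kcal/mol.
CHO at 180° (staggered): CN–COOH gauche; 0.8 = 0.8 kcal/mol.
CHO at 240° (eclipsed): CN–COOH eclipsed, H–H eclipsed, H–CHO eclipsed; 2.5 + 1.0 + 1.6 = 5.1 kcal/mol.
CHO at 300° (staggered): CN–CHO gauche, CN–COOH gauche; 0.6 + 0.8 = 1.4 kcal/mol.
Max at 240° (5.1 kcal/mol), min at 60° (0.6 kcal/mol); barrier = 4.5 kcal/mol.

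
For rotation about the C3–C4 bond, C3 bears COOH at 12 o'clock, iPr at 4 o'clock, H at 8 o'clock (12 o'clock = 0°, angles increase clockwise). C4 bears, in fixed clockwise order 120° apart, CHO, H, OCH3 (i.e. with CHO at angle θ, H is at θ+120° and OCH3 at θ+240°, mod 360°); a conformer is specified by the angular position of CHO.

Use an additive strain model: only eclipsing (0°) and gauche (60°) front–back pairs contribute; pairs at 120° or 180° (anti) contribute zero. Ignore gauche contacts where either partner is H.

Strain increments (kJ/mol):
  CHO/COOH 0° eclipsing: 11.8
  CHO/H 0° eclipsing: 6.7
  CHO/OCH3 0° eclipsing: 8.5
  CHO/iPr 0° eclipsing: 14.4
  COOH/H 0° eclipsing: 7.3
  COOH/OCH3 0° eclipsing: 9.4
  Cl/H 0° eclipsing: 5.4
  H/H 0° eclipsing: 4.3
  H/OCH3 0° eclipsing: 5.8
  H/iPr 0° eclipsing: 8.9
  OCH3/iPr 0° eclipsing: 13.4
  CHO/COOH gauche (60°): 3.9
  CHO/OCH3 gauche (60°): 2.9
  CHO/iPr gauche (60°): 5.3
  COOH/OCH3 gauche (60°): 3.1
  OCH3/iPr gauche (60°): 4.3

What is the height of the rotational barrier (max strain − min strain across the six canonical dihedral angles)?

19.9 kJ/mol

CHO at 0° (eclipsed): COOH–CHO eclipsed, iPr–H eclipsed, H–OCH3 eclipsed; 11.8 + 8.9 + 5.8 = 26.5 kJ/mol.
CHO at 60° (staggered): COOH–CHO gauche, COOH–OCH3 gauche, iPr–CHO gauche; 3.9 + 3.1 + 5.3 = 12.3 kJ/mol.
CHO at 120° (eclipsed): COOH–OCH3 eclipsed, iPr–CHO eclipsed, H–H eclipsed; 9.4 + 14.4 + 4.3 = 28.1 kJ/mol.
CHO at 180° (staggered): COOH–OCH3 gauche, iPr–CHO gauche, iPr–OCH3 gauche; 3.1 + 5.3 + 4.3 = 12.7 kJ/mol.
CHO at 240° (eclipsed): COOH–H eclipsed, iPr–OCH3 eclipsed, H–CHO eclipsed; 7.3 + 13.4 + 6.7 = 27.4 kJ/mol.
CHO at 300° (staggered): COOH–CHO gauche, iPr–OCH3 gauche; 3.9 + 4.3 = 8.2 kJ/mol.
Max at 120° (28.1 kJ/mol), min at 300° (8.2 kJ/mol); barrier = 19.9 kJ/mol.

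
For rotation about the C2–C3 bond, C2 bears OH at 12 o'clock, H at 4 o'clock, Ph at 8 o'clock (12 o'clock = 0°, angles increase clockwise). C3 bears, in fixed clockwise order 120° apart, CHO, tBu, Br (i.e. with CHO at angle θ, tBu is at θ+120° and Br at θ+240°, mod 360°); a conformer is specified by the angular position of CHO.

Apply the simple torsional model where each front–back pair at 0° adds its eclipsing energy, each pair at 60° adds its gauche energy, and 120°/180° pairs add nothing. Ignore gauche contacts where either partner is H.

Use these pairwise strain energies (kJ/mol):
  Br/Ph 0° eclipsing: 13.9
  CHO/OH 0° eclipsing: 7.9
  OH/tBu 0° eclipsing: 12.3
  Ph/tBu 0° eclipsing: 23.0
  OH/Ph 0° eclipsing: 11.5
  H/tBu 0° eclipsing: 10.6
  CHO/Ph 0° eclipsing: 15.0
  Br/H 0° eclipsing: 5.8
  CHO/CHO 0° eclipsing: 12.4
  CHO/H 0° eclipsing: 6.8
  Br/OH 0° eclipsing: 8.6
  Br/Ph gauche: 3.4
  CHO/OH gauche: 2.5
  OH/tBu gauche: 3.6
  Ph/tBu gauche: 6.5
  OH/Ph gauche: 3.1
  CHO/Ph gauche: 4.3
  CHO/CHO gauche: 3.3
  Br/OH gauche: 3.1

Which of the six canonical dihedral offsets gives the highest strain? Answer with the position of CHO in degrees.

CHO at 0° is eclipsed. OH at 0° is eclipsed with CHO at 0° (7.9); H at 120° is eclipsed with tBu at 120° (10.6); Ph at 240° is eclipsed with Br at 240° (13.9). Total 32.4 kJ/mol.
CHO at 60° is staggered. OH at 0° is gauche with CHO at 60° (2.5); OH at 0° is gauche with Br at 300° (3.1); Ph at 240° is gauche with tBu at 180° (6.5); Ph at 240° is gauche with Br at 300° (3.4). Total 15.5 kJ/mol.
CHO at 120° is eclipsed. OH at 0° is eclipsed with Br at 0° (8.6); H at 120° is eclipsed with CHO at 120° (6.8); Ph at 240° is eclipsed with tBu at 240° (23.0). Total 38.4 kJ/mol.
CHO at 180° is staggered. OH at 0° is gauche with tBu at 300° (3.6); OH at 0° is gauche with Br at 60° (3.1); Ph at 240° is gauche with CHO at 180° (4.3); Ph at 240° is gauche with tBu at 300° (6.5). Total 17.5 kJ/mol.
CHO at 240° is eclipsed. OH at 0° is eclipsed with tBu at 0° (12.3); H at 120° is eclipsed with Br at 120° (5.8); Ph at 240° is eclipsed with CHO at 240° (15.0). Total 33.1 kJ/mol.
CHO at 300° is staggered. OH at 0° is gauche with CHO at 300° (2.5); OH at 0° is gauche with tBu at 60° (3.6); Ph at 240° is gauche with CHO at 300° (4.3); Ph at 240° is gauche with Br at 180° (3.4). Total 13.8 kJ/mol.
The maximum (38.4 kJ/mol) occurs with CHO at 120°.

120°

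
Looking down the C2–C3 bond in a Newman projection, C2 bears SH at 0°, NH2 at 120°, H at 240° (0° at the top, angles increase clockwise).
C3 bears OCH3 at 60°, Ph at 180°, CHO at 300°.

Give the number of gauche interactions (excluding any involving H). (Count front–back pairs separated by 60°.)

4

Non-H gauche pairs: SH(0°)/OCH3(60°); SH(0°)/CHO(300°); NH2(120°)/OCH3(60°); NH2(120°)/Ph(180°) — 4 interactions.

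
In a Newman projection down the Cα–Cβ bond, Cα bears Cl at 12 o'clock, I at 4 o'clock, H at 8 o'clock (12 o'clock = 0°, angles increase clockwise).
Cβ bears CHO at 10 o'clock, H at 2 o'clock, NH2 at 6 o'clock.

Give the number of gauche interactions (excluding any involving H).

Non-H gauche pairs: Cl(0°)/CHO(300°); I(120°)/NH2(180°) — 2 interactions.

2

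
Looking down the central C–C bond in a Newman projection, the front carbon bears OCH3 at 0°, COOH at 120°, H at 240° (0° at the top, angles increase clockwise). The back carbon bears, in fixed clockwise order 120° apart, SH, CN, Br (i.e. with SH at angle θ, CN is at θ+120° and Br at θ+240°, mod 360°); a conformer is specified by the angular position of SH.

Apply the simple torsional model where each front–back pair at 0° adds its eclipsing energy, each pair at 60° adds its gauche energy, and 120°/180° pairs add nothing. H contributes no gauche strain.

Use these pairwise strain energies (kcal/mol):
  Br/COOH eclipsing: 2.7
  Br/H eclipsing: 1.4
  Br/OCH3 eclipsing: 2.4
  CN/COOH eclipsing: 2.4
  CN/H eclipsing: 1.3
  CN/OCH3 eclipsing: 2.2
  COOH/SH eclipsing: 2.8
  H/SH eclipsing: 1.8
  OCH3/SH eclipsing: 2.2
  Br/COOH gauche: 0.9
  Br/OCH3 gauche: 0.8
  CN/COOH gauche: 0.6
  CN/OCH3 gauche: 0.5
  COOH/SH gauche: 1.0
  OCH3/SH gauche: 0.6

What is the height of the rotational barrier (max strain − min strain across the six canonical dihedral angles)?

SH at 0° (eclipsed): OCH3–SH eclipsed, COOH–CN eclipsed, H–Br eclipsed; 2.2 + 2.4 + 1.4 = 6.0 kcal/mol.
SH at 60° (staggered): OCH3–SH gauche, OCH3–Br gauche, COOH–SH gauche, COOH–CN gauche; 0.6 + 0.8 + 1.0 + 0.6 = 3.0 kcal/mol.
SH at 120° (eclipsed): OCH3–Br eclipsed, COOH–SH eclipsed, H–CN eclipsed; 2.4 + 2.8 + 1.3 = 6.5 kcal/mol.
SH at 180° (staggered): OCH3–CN gauche, OCH3–Br gauche, COOH–SH gauche, COOH–Br gauche; 0.5 + 0.8 + 1.0 + 0.9 = 3.2 kcal/mol.
SH at 240° (eclipsed): OCH3–CN eclipsed, COOH–Br eclipsed, H–SH eclipsed; 2.2 + 2.7 + 1.8 = 6.7 kcal/mol.
SH at 300° (staggered): OCH3–SH gauche, OCH3–CN gauche, COOH–CN gauche, COOH–Br gauche; 0.6 + 0.5 + 0.6 + 0.9 = 2.6 kcal/mol.
Max at 240° (6.7 kcal/mol), min at 300° (2.6 kcal/mol); barrier = 4.1 kcal/mol.

4.1 kcal/mol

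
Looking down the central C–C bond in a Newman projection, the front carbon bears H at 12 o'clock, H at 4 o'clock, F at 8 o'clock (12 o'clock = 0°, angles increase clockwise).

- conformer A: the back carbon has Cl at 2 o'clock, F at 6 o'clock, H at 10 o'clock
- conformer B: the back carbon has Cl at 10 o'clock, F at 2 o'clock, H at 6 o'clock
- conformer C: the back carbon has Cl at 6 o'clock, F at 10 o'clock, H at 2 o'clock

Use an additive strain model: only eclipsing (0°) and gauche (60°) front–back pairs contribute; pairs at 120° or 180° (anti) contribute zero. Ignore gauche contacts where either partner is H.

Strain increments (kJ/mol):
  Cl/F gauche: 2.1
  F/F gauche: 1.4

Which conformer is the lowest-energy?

A

A is staggered. F at 240° is gauche with F at 180° (1.4). Total 1.4 kJ/mol.
B is staggered. F at 240° is gauche with Cl at 300° (2.1). Total 2.1 kJ/mol.
C is staggered. F at 240° is gauche with Cl at 180° (2.1); F at 240° is gauche with F at 300° (1.4). Total 3.5 kJ/mol.
A has the lowest total (1.4 kJ/mol).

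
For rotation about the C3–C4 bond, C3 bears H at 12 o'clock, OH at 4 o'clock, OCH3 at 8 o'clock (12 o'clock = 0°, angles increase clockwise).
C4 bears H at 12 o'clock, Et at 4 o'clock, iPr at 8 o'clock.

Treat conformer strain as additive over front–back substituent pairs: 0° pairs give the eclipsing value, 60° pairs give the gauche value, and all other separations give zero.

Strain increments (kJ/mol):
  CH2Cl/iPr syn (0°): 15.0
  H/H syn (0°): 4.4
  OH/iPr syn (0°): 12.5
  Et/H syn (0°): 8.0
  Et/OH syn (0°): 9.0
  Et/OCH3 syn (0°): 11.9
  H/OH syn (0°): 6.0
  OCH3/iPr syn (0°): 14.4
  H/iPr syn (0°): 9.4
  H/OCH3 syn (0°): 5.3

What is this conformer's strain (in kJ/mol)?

This conformer is eclipsed. H at 0° is eclipsed with H at 0° (4.4); OH at 120° is eclipsed with Et at 120° (9.0); OCH3 at 240° is eclipsed with iPr at 240° (14.4). Total 27.8 kJ/mol.

27.8 kJ/mol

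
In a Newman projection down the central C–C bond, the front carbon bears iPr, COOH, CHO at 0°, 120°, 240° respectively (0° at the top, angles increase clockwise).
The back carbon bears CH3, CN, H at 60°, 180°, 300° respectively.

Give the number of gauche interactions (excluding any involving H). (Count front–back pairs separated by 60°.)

Non-H gauche pairs: iPr(0°)/CH3(60°); COOH(120°)/CH3(60°); COOH(120°)/CN(180°); CHO(240°)/CN(180°) — 4 interactions.

4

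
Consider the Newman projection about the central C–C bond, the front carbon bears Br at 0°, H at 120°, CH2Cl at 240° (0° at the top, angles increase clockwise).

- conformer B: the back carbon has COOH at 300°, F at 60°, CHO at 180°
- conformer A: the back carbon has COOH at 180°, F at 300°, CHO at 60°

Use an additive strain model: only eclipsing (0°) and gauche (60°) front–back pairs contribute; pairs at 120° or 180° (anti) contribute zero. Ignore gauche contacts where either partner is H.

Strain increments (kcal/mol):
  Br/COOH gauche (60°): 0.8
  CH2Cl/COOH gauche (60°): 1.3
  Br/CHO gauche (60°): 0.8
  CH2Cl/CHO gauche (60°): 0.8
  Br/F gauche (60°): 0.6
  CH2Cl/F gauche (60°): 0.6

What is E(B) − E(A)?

+0.2 kcal/mol

B (staggered): Br–COOH gauche, Br–F gauche, CH2Cl–COOH gauche, CH2Cl–CHO gauche; 0.8 + 0.6 + 1.3 + 0.8 = 3.5 kcal/mol.
A (staggered): Br–F gauche, Br–CHO gauche, CH2Cl–COOH gauche, CH2Cl–F gauche; 0.6 + 0.8 + 1.3 + 0.6 = 3.3 kcal/mol.
E(B) − E(A) = 3.5 − 3.3 = +0.2 kcal/mol.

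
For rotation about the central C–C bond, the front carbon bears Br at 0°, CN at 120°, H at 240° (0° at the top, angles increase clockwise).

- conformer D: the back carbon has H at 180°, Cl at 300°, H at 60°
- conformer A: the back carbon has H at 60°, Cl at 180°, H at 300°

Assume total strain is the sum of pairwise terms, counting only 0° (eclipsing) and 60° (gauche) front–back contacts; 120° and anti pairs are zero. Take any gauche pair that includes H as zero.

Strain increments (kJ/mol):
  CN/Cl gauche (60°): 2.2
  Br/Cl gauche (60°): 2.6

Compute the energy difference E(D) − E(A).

+0.4 kJ/mol

D (staggered): Br(0°)/Cl(300°) gauche 2.6 → 2.6 kJ/mol.
A (staggered): CN(120°)/Cl(180°) gauche 2.2 → 2.2 kJ/mol.
E(D) − E(A) = 2.6 − 2.2 = +0.4 kJ/mol.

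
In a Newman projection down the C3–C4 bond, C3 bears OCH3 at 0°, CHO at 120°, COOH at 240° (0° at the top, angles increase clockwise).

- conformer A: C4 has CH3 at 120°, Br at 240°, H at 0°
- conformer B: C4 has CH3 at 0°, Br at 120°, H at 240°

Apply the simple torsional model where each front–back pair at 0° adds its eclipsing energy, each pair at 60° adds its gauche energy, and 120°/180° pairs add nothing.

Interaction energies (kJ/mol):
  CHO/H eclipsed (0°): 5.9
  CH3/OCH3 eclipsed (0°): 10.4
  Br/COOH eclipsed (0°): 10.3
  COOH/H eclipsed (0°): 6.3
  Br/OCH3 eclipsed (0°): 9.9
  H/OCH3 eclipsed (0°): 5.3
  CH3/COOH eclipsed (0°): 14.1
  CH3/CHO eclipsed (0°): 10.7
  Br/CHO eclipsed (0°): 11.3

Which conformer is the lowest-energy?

A is eclipsed. OCH3 at 0° is eclipsed with H at 0° (5.3); CHO at 120° is eclipsed with CH3 at 120° (10.7); COOH at 240° is eclipsed with Br at 240° (10.3). Total 26.3 kJ/mol.
B is eclipsed. OCH3 at 0° is eclipsed with CH3 at 0° (10.4); CHO at 120° is eclipsed with Br at 120° (11.3); COOH at 240° is eclipsed with H at 240° (6.3). Total 28.0 kJ/mol.
A has the lowest total (26.3 kJ/mol).

A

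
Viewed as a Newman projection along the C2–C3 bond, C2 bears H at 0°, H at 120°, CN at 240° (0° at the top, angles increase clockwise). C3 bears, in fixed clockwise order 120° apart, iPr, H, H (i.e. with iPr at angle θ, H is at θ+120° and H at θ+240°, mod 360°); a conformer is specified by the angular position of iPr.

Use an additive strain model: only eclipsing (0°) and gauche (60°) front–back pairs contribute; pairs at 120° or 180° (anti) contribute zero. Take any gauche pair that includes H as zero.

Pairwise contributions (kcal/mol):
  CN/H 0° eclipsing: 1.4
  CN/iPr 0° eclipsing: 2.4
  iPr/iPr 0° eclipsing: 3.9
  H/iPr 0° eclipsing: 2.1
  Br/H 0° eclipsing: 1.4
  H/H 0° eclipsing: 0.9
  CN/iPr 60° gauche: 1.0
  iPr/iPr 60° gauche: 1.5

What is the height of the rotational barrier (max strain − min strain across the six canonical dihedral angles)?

4.4 kcal/mol

iPr at 0° (eclipsed): H–iPr eclipsed, H–H eclipsed, CN–H eclipsed; 2.1 + 0.9 + 1.4 = 4.4 kcal/mol.
iPr at 60° (staggered): no non-H gauche contacts → 0.0 kcal/mol.
iPr at 120° (eclipsed): H–H eclipsed, H–iPr eclipsed, CN–H eclipsed; 0.9 + 2.1 + 1.4 = 4.4 kcal/mol.
iPr at 180° (staggered): CN–iPr gauche; 1.0 = 1.0 kcal/mol.
iPr at 240° (eclipsed): H–H eclipsed, H–H eclipsed, CN–iPr eclipsed; 0.9 + 0.9 + 2.4 = 4.2 kcal/mol.
iPr at 300° (staggered): CN–iPr gauche; 1.0 = 1.0 kcal/mol.
Max at 0° (4.4 kcal/mol), min at 60° (0.0 kcal/mol); barrier = 4.4 kcal/mol.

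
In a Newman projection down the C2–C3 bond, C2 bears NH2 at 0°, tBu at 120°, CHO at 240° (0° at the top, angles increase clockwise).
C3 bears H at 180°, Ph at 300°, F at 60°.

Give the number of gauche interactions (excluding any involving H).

4

Non-H gauche pairs: NH2(0°)/Ph(300°); NH2(0°)/F(60°); tBu(120°)/F(60°); CHO(240°)/Ph(300°) — 4 interactions.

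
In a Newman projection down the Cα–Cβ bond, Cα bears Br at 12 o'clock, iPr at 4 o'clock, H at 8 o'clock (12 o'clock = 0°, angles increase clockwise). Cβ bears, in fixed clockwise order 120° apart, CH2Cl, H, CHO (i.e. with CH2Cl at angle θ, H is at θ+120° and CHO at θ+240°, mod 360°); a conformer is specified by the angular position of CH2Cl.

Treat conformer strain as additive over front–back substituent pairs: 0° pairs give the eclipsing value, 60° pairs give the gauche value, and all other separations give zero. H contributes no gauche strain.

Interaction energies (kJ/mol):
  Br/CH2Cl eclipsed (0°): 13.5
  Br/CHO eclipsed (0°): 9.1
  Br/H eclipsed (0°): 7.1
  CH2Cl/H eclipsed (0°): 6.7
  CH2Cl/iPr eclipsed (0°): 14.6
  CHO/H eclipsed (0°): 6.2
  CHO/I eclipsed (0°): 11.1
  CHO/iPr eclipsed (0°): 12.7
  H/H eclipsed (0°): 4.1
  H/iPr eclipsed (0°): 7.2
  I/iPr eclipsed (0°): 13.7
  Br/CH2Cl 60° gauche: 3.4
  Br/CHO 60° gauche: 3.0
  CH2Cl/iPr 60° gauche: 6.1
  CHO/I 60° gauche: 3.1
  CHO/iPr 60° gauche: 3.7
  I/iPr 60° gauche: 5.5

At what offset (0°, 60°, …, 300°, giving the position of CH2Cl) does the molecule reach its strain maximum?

120°

CH2Cl at 0° (eclipsed): Br(0°)/CH2Cl(0°) eclipsed 13.5; iPr(120°)/H(120°) eclipsed 7.2; H(240°)/CHO(240°) eclipsed 6.2 → 26.9 kJ/mol.
CH2Cl at 60° (staggered): Br(0°)/CH2Cl(60°) gauche 3.4; Br(0°)/CHO(300°) gauche 3.0; iPr(120°)/CH2Cl(60°) gauche 6.1 → 12.5 kJ/mol.
CH2Cl at 120° (eclipsed): Br(0°)/CHO(0°) eclipsed 9.1; iPr(120°)/CH2Cl(120°) eclipsed 14.6; H(240°)/H(240°) eclipsed 4.1 → 27.8 kJ/mol.
CH2Cl at 180° (staggered): Br(0°)/CHO(60°) gauche 3.0; iPr(120°)/CH2Cl(180°) gauche 6.1; iPr(120°)/CHO(60°) gauche 3.7 → 12.8 kJ/mol.
CH2Cl at 240° (eclipsed): Br(0°)/H(0°) eclipsed 7.1; iPr(120°)/CHO(120°) eclipsed 12.7; H(240°)/CH2Cl(240°) eclipsed 6.7 → 26.5 kJ/mol.
CH2Cl at 300° (staggered): Br(0°)/CH2Cl(300°) gauche 3.4; iPr(120°)/CHO(180°) gauche 3.7 → 7.1 kJ/mol.
The maximum (27.8 kJ/mol) occurs with CH2Cl at 120°.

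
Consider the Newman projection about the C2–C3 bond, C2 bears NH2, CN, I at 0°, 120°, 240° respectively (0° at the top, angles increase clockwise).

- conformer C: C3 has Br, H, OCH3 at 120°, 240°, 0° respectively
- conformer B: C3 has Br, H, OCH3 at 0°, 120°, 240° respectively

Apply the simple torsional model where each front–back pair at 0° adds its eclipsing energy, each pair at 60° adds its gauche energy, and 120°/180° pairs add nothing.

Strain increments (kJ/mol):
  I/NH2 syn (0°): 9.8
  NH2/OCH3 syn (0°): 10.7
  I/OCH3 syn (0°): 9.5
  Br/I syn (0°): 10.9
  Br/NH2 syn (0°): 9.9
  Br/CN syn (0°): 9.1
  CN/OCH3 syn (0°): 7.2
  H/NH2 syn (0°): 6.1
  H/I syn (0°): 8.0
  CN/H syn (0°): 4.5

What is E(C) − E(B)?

+3.9 kJ/mol

C (eclipsed): NH2(0°)/OCH3(0°) eclipsed 10.7; CN(120°)/Br(120°) eclipsed 9.1; I(240°)/H(240°) eclipsed 8.0 → 27.8 kJ/mol.
B (eclipsed): NH2(0°)/Br(0°) eclipsed 9.9; CN(120°)/H(120°) eclipsed 4.5; I(240°)/OCH3(240°) eclipsed 9.5 → 23.9 kJ/mol.
E(C) − E(B) = 27.8 − 23.9 = +3.9 kJ/mol.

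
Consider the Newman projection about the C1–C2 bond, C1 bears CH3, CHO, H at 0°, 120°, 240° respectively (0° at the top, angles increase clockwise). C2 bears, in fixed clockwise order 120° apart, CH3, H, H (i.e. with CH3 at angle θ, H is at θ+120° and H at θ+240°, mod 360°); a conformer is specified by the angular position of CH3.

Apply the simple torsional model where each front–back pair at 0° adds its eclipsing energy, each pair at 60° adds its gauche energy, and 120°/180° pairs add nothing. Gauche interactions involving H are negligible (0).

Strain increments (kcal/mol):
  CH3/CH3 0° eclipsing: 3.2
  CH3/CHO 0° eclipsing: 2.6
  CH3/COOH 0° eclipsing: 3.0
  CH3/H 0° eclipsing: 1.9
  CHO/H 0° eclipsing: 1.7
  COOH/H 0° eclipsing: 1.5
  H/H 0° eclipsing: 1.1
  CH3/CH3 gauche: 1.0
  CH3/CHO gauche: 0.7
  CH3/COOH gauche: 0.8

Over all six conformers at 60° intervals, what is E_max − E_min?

CH3 at 0° (eclipsed): CH3–CH3 eclipsed, CHO–H eclipsed, H–H eclipsed; 3.2 + 1.7 + 1.1 = 6.0 kcal/mol.
CH3 at 60° (staggered): CH3–CH3 gauche, CHO–CH3 gauche; 1.0 + 0.7 = 1.7 kcal/mol.
CH3 at 120° (eclipsed): CH3–H eclipsed, CHO–CH3 eclipsed, H–H eclipsed; 1.9 + 2.6 + 1.1 = 5.6 kcal/mol.
CH3 at 180° (staggered): CHO–CH3 gauche; 0.7 = 0.7 kcal/mol.
CH3 at 240° (eclipsed): CH3–H eclipsed, CHO–H eclipsed, H–CH3 eclipsed; 1.9 + 1.7 + 1.9 = 5.5 kcal/mol.
CH3 at 300° (staggered): CH3–CH3 gauche; 1.0 = 1.0 kcal/mol.
Max at 0° (6.0 kcal/mol), min at 180° (0.7 kcal/mol); barrier = 5.3 kcal/mol.

5.3 kcal/mol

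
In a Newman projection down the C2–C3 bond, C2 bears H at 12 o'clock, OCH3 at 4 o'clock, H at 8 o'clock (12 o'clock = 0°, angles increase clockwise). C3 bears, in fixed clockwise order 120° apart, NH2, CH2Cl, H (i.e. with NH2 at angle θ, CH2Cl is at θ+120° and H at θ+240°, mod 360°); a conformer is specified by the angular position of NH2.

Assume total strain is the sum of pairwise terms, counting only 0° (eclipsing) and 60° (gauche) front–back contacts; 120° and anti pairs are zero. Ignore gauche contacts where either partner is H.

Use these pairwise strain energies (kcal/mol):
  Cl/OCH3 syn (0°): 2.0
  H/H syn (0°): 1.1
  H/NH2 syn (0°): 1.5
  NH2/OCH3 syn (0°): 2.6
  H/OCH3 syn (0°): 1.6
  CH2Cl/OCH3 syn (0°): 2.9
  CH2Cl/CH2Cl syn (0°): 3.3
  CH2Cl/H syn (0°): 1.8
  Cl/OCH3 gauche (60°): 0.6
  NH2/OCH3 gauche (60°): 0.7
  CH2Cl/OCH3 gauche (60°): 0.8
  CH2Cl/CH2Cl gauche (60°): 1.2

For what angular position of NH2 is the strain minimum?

NH2 at 0° is eclipsed. H at 0° is eclipsed with NH2 at 0° (1.5); OCH3 at 120° is eclipsed with CH2Cl at 120° (2.9); H at 240° is eclipsed with H at 240° (1.1). Total 5.5 kcal/mol.
NH2 at 60° is staggered. OCH3 at 120° is gauche with NH2 at 60° (0.7); OCH3 at 120° is gauche with CH2Cl at 180° (0.8). Total 1.5 kcal/mol.
NH2 at 120° is eclipsed. H at 0° is eclipsed with H at 0° (1.1); OCH3 at 120° is eclipsed with NH2 at 120° (2.6); H at 240° is eclipsed with CH2Cl at 240° (1.8). Total 5.5 kcal/mol.
NH2 at 180° is staggered. OCH3 at 120° is gauche with NH2 at 180° (0.7). Total 0.7 kcal/mol.
NH2 at 240° is eclipsed. H at 0° is eclipsed with CH2Cl at 0° (1.8); OCH3 at 120° is eclipsed with H at 120° (1.6); H at 240° is eclipsed with NH2 at 240° (1.5). Total 4.9 kcal/mol.
NH2 at 300° is staggered. OCH3 at 120° is gauche with CH2Cl at 60° (0.8). Total 0.8 kcal/mol.
The minimum (0.7 kcal/mol) occurs with NH2 at 180°.

180°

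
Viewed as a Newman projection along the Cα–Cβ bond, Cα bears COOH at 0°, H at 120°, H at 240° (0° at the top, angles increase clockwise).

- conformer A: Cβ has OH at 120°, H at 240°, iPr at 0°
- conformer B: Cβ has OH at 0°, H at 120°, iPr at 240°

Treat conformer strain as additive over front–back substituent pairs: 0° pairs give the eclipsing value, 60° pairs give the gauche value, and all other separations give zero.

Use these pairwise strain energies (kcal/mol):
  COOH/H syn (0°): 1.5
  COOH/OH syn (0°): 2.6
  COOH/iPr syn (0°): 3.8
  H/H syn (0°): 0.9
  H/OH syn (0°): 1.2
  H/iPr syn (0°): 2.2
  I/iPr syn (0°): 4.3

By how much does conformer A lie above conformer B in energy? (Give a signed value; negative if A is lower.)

A (eclipsed): COOH–iPr eclipsed, H–OH eclipsed, H–H eclipsed; 3.8 + 1.2 + 0.9 = 5.9 kcal/mol.
B (eclipsed): COOH–OH eclipsed, H–H eclipsed, H–iPr eclipsed; 2.6 + 0.9 + 2.2 = 5.7 kcal/mol.
E(A) − E(B) = 5.9 − 5.7 = +0.2 kcal/mol.

+0.2 kcal/mol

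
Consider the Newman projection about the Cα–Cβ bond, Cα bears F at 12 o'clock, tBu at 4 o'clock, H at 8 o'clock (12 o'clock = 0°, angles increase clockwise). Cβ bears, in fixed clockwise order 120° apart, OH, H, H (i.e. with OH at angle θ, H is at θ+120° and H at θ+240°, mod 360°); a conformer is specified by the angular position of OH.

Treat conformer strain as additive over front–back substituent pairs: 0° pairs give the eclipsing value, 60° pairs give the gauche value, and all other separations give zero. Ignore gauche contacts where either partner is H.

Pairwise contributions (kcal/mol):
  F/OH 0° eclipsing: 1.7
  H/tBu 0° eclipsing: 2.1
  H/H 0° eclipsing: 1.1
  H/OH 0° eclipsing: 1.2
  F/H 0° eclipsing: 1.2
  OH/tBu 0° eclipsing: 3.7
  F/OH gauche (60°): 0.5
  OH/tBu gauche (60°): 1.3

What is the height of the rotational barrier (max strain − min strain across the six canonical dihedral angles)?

OH at 0° is eclipsed. F at 0° is eclipsed with OH at 0° (1.7); tBu at 120° is eclipsed with H at 120° (2.1); H at 240° is eclipsed with H at 240° (1.1). Total 4.9 kcal/mol.
OH at 60° is staggered. F at 0° is gauche with OH at 60° (0.5); tBu at 120° is gauche with OH at 60° (1.3). Total 1.8 kcal/mol.
OH at 120° is eclipsed. F at 0° is eclipsed with H at 0° (1.2); tBu at 120° is eclipsed with OH at 120° (3.7); H at 240° is eclipsed with H at 240° (1.1). Total 6.0 kcal/mol.
OH at 180° is staggered. tBu at 120° is gauche with OH at 180° (1.3). Total 1.3 kcal/mol.
OH at 240° is eclipsed. F at 0° is eclipsed with H at 0° (1.2); tBu at 120° is eclipsed with H at 120° (2.1); H at 240° is eclipsed with OH at 240° (1.2). Total 4.5 kcal/mol.
OH at 300° is staggered. F at 0° is gauche with OH at 300° (0.5). Total 0.5 kcal/mol.
Max at 120° (6.0 kcal/mol), min at 300° (0.5 kcal/mol); barrier = 5.5 kcal/mol.

5.5 kcal/mol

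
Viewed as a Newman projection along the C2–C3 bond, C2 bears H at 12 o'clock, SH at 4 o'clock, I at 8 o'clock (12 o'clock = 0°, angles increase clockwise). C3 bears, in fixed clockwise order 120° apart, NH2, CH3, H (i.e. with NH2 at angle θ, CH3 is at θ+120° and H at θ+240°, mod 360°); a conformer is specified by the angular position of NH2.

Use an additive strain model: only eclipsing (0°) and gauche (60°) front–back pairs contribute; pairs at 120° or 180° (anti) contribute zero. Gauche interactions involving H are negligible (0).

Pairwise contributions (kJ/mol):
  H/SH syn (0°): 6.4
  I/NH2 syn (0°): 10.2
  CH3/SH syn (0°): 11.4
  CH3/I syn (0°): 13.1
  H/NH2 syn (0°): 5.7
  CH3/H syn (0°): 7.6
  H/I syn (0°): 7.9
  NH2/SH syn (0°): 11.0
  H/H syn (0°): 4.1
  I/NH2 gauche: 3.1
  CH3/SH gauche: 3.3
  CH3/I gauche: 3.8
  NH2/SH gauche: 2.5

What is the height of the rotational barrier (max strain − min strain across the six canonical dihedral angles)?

NH2 at 0° (eclipsed): H(0°)/NH2(0°) eclipsed 5.7; SH(120°)/CH3(120°) eclipsed 11.4; I(240°)/H(240°) eclipsed 7.9 → 25.0 kJ/mol.
NH2 at 60° (staggered): SH(120°)/NH2(60°) gauche 2.5; SH(120°)/CH3(180°) gauche 3.3; I(240°)/CH3(180°) gauche 3.8 → 9.6 kJ/mol.
NH2 at 120° (eclipsed): H(0°)/H(0°) eclipsed 4.1; SH(120°)/NH2(120°) eclipsed 11.0; I(240°)/CH3(240°) eclipsed 13.1 → 28.2 kJ/mol.
NH2 at 180° (staggered): SH(120°)/NH2(180°) gauche 2.5; I(240°)/NH2(180°) gauche 3.1; I(240°)/CH3(300°) gauche 3.8 → 9.4 kJ/mol.
NH2 at 240° (eclipsed): H(0°)/CH3(0°) eclipsed 7.6; SH(120°)/H(120°) eclipsed 6.4; I(240°)/NH2(240°) eclipsed 10.2 → 24.2 kJ/mol.
NH2 at 300° (staggered): SH(120°)/CH3(60°) gauche 3.3; I(240°)/NH2(300°) gauche 3.1 → 6.4 kJ/mol.
Max at 120° (28.2 kJ/mol), min at 300° (6.4 kJ/mol); barrier = 21.8 kJ/mol.

21.8 kJ/mol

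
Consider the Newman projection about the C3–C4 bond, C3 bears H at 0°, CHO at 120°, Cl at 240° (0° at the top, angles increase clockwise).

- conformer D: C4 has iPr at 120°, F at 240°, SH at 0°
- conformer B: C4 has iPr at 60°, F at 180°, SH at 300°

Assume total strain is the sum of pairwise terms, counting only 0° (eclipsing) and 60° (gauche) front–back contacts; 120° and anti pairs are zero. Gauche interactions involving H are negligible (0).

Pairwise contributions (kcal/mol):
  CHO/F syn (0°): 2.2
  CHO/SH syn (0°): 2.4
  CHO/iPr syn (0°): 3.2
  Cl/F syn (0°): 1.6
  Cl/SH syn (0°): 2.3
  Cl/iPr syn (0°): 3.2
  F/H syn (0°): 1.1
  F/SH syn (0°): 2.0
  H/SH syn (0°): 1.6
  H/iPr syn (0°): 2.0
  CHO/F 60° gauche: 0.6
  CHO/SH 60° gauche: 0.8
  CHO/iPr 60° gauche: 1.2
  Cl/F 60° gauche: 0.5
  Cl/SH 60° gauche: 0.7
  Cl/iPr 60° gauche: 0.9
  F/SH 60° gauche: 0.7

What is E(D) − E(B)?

D (eclipsed): H–SH eclipsed, CHO–iPr eclipsed, Cl–F eclipsed; 1.6 + 3.2 + 1.6 = 6.4 kcal/mol.
B (staggered): CHO–iPr gauche, CHO–F gauche, Cl–F gauche, Cl–SH gauche; 1.2 + 0.6 + 0.5 + 0.7 = 3.0 kcal/mol.
E(D) − E(B) = 6.4 − 3.0 = +3.4 kcal/mol.

+3.4 kcal/mol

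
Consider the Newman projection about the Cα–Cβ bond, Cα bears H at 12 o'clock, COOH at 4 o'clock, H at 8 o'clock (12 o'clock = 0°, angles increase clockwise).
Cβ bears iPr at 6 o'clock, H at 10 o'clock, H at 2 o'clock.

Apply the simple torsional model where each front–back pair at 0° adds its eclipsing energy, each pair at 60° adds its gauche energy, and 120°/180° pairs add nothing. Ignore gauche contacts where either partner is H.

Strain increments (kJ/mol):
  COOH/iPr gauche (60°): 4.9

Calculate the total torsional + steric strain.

4.9 kJ/mol

This conformer (staggered): COOH(120°)/iPr(180°) gauche 4.9 → 4.9 kJ/mol.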